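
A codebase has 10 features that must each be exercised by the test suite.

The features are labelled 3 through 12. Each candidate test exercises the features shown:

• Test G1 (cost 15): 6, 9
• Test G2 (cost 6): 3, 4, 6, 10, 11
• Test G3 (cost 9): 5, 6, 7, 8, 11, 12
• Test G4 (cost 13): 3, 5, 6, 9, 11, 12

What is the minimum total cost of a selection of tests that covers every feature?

28

G2, G3, G4 together cover every feature (G2 ∪ G3 ∪ G4 = {3, 4, 5, 6, 7, 8, 9, 10, 11, 12}); total cost 6 + 9 + 13 = 28.
No covering selection has total cost below 28.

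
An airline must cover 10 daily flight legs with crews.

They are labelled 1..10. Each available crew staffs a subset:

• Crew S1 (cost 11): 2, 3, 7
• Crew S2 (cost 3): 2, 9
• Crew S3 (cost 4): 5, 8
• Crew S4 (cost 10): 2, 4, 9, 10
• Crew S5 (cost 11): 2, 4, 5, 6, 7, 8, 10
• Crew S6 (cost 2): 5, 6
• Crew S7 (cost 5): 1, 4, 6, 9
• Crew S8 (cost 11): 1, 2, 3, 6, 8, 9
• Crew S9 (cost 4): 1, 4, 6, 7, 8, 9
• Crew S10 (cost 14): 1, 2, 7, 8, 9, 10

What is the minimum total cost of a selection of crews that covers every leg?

22

S5, S8 together cover every leg (S5 ∪ S8 = {1, 2, 3, 4, 5, 6, 7, 8, 9, 10}); total cost 11 + 11 = 22.
The greedy pick S9, S6, S2, S4, S1 costs 30; no covering selection beats 22.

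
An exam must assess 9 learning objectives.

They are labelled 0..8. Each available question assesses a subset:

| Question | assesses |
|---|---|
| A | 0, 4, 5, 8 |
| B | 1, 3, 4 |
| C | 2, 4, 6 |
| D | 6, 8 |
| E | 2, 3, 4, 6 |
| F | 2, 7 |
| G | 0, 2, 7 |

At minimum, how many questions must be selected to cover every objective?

A and B and E and F together: A ∪ B ∪ E ∪ F = {0, 1, 2, 3, 4, 5, 6, 7, 8} — every objective is covered.
No 3 of the 7 questions cover everything (all 35 combinations miss at least one objective), so 4 is optimal.

4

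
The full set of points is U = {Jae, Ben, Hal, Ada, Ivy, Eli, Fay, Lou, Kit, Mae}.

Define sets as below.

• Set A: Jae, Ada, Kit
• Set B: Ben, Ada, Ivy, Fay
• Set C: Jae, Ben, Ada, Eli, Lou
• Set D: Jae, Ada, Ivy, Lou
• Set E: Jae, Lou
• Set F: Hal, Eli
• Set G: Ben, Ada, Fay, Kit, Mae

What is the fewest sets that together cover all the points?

3

Take {D, F, G}. Their union is {Jae, Ben, Hal, Ada, Ivy, Eli, Fay, Lou, Kit, Mae}, which is all 10 points.
Only F contains Hal, so F is forced; the remaining 8 points need at least 2 more sets (each remaining set adds at most 5) — so at least 3 sets are needed, and 3 is optimal.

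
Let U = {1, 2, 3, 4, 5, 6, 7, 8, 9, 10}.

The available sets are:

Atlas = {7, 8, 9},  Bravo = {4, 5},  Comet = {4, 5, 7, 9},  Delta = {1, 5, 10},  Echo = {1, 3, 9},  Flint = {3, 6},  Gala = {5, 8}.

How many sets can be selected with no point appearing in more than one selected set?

Atlas, Delta, Flint are pairwise disjoint (Atlas={7,8,9}; Delta={1,5,10}; Flint={3,6}).
Every remaining set overlaps one of these, and no 4 of the listed sets are pairwise disjoint, so 3 is the maximum.

3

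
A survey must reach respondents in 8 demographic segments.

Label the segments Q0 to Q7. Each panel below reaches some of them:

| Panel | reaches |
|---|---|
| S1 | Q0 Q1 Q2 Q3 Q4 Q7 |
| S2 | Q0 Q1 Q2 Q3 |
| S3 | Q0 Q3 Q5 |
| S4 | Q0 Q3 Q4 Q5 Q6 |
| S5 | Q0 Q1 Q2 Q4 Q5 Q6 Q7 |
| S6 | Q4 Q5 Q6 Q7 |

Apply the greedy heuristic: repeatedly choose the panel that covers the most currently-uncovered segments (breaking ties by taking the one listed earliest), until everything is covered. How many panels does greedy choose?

Greedy: pick S5 (covers 7 new) → pick S1 (covers 1 new). Total picks: 2.

2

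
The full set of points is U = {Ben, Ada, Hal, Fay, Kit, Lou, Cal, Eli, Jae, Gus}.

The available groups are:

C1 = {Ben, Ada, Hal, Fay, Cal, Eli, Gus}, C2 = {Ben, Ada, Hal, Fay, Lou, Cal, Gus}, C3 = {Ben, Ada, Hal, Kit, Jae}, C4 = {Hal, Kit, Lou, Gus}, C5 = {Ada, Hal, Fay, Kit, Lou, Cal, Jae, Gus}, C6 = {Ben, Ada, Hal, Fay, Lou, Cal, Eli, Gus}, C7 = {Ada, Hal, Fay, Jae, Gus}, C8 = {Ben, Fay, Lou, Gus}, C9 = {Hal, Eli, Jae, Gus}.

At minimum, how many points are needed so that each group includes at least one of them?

2

H = {Ada, Gus} meets every group (each contains at least one member of H), and |H| = 2.
No single point lies in every group, so at least 2 are needed and 2 is optimal.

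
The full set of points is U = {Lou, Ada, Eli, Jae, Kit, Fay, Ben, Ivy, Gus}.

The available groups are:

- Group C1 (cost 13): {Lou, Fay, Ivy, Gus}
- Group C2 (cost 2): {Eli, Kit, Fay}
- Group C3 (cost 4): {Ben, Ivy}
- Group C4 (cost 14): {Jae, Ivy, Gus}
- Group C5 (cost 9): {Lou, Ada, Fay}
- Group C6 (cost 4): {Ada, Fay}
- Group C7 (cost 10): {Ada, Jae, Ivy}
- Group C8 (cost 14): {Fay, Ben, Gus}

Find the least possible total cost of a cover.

C2, C3, C4, C5 together cover every point (C2 ∪ C3 ∪ C4 ∪ C5 = {Lou, Ada, Eli, Jae, Kit, Fay, Ben, Ivy, Gus}); total cost 2 + 4 + 14 + 9 = 29.
The greedy pick C2, C3, C6, C1, C7 costs 33; no covering selection beats 29.

29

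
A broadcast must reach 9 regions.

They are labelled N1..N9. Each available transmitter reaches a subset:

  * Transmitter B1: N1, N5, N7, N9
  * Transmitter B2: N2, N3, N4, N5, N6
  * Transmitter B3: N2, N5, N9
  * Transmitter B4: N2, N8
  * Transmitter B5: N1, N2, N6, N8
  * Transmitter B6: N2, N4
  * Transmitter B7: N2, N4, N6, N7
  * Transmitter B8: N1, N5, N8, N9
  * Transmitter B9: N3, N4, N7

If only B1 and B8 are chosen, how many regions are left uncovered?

4

Union of B1, B8 = {N1, N5, N7, N8, N9}.
Not covered: N2, N3, N4, N6 — 4 regions.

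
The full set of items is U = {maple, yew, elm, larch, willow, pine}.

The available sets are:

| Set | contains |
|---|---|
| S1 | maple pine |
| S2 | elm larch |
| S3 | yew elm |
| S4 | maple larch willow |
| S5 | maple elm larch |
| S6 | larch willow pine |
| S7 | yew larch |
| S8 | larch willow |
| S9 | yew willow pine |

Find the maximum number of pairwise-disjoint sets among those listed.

S1, S3, S8 are pairwise disjoint (S1={maple,pine}; S3={yew,elm}; S8={larch,willow}).
Every remaining set overlaps one of these, and no 4 of the listed sets are pairwise disjoint, so 3 is the maximum.

3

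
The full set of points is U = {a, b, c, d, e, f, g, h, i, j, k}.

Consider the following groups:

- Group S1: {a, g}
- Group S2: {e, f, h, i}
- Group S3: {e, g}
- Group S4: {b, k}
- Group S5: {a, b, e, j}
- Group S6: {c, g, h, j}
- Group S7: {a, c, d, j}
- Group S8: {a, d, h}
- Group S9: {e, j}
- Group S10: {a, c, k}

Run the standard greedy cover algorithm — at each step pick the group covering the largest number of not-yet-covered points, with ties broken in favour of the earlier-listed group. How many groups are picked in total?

4

Greedy: pick S2 (covers 4 new) → pick S7 (covers 4 new) → pick S4 (covers 2 new) → pick S1 (covers 1 new). Total picks: 4.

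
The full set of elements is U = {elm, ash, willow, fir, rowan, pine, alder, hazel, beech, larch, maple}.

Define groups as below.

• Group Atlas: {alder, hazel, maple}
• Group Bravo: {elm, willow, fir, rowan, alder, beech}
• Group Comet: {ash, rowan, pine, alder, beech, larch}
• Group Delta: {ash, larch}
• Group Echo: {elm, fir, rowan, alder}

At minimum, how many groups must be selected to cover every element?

Atlas, Bravo, and Comet cover everything between them: the union {elm, ash, willow, fir, rowan, pine, alder, hazel, beech, larch, maple} is all of U.
Only Bravo contains willow, so Bravo is forced; the remaining 5 elements need at least 2 more groups (each remaining group adds at most 3) — so at least 3 groups are needed, and 3 is optimal.

3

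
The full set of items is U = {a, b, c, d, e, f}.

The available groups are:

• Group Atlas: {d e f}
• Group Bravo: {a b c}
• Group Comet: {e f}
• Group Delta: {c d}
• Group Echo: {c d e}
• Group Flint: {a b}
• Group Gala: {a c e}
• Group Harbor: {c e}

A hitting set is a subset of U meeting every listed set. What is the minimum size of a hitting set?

Take H = {a, c, e}. Each listed group contains at least one of these, so H is a hitting set of size 3.
The groups Comet, Delta, Flint are pairwise disjoint, so any hitting set needs a separate item for each — at least 3. Hence 3 is optimal.

3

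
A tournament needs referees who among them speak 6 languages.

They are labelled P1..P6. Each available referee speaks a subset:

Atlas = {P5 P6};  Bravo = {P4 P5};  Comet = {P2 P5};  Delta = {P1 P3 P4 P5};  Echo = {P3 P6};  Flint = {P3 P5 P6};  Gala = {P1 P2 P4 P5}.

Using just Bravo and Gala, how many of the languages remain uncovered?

2

Union of Bravo, Gala = {P1, P2, P4, P5}.
Not covered: P3, P6 — 2 languages.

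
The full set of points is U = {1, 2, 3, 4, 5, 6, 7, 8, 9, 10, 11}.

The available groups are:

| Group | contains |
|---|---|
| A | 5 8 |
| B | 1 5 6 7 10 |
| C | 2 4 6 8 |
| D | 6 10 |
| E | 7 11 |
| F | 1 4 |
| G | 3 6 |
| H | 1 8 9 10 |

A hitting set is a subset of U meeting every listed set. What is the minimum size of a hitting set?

4

T = {1, 5, 6, 7} meets every group (each contains at least one member of T), and |T| = 4.
The groups A, D, E, F are pairwise disjoint, so any hitting set needs a separate point for each — at least 4. Hence 4 is optimal.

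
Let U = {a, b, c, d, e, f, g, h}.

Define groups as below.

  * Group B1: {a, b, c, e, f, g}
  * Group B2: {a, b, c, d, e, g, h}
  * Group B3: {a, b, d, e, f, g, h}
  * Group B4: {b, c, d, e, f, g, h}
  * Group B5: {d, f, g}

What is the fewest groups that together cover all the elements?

B1 and B3 cover everything between them: the union {a, b, c, d, e, f, g, h} is all of U.
No single group has all 8 elements (the largest, B2, has 7), so 2 is optimal.

2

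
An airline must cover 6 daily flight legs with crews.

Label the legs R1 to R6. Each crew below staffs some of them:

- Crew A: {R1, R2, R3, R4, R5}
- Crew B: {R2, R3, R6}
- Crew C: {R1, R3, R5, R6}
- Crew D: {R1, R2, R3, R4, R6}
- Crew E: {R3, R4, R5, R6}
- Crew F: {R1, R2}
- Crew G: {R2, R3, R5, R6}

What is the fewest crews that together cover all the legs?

A and B together: A ∪ B = {R1, R2, R3, R4, R5, R6} — every leg is covered.
No single crew has all 6 legs (the largest, A, has 5), so 2 is optimal.

2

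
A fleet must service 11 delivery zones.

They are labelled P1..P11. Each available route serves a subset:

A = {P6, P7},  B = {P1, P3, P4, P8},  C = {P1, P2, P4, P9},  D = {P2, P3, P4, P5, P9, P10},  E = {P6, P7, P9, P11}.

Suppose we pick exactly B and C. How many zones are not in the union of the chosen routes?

5

Union of B, C = {P1, P2, P3, P4, P8, P9}.
Not covered: P5, P6, P7, P10, P11 — 5 zones.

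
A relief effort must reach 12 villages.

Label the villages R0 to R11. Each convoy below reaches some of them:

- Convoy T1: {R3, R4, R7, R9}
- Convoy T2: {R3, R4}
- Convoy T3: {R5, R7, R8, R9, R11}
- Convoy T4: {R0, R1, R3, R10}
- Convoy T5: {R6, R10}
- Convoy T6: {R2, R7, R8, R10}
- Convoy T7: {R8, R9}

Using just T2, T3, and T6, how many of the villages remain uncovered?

Union of T2, T3, T6 = {R2, R3, R4, R5, R7, R8, R9, R10, R11}.
Not covered: R0, R1, R6 — 3 villages.

3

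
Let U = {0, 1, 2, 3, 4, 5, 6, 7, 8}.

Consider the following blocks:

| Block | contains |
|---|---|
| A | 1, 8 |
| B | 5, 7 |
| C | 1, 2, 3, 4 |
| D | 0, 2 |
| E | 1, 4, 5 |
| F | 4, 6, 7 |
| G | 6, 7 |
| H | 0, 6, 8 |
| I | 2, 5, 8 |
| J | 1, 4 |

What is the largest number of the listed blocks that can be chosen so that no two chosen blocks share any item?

3

A, D, F are pairwise disjoint (A={1,8}; D={0,2}; F={4,6,7}).
Every remaining block overlaps one of these, and no 4 of the listed blocks are pairwise disjoint, so 3 is the maximum.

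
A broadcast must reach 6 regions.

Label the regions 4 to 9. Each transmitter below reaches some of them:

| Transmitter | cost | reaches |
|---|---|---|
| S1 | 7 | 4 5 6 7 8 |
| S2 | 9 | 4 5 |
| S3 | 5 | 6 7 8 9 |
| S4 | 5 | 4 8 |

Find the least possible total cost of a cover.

S1, S3 together cover every region (S1 ∪ S3 = {4, 5, 6, 7, 8, 9}); total cost 7 + 5 = 12.
No covering selection has total cost below 12.

12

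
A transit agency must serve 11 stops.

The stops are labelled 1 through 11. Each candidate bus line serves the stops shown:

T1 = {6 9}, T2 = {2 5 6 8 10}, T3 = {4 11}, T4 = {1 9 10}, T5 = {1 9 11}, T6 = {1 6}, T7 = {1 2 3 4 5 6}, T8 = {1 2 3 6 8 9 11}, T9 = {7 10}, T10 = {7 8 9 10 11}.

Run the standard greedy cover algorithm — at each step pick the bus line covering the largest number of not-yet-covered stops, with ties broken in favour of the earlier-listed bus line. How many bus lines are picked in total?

Greedy: pick T8 (covers 7 new) → pick T2 (covers 2 new) → pick T3 (covers 1 new) → pick T9 (covers 1 new). Total picks: 4.
(The true minimum cover uses only 2 bus lines, so greedy is not optimal here.)

4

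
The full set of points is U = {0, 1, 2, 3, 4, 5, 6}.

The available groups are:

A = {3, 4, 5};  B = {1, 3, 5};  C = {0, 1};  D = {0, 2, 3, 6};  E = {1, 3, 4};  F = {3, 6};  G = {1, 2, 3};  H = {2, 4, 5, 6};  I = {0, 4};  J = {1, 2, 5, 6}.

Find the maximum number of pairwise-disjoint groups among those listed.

2

G, I are pairwise disjoint (G={1,2,3}; I={0,4}).
Every remaining group overlaps one of these, and no 3 of the listed groups are pairwise disjoint, so 2 is the maximum.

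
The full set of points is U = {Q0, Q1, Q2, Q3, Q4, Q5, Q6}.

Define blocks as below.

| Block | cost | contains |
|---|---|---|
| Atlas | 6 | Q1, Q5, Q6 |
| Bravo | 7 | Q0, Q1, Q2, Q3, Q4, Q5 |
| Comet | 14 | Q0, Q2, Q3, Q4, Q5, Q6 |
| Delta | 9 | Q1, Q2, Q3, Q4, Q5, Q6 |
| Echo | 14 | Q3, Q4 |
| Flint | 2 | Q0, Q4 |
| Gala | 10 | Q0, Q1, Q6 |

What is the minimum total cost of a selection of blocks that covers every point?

11

Delta, Flint together cover every point (Delta ∪ Flint = {Q0, Q1, Q2, Q3, Q4, Q5, Q6}); total cost 9 + 2 = 11.
The greedy pick Flint, Bravo, Atlas costs 15; no covering selection beats 11.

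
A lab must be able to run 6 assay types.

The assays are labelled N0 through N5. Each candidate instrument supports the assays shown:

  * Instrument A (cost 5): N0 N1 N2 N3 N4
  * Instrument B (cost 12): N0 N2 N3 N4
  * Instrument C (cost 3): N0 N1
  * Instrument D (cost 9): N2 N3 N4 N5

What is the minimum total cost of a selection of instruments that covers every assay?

12

C, D together cover every assay (C ∪ D = {N0, N1, N2, N3, N4, N5}); total cost 3 + 9 = 12.
The greedy pick A, D costs 14; no covering selection beats 12.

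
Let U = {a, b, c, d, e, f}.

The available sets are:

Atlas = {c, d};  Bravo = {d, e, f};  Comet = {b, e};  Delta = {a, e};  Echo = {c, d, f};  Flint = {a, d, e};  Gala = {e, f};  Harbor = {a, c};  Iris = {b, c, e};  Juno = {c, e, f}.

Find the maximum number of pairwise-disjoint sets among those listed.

2

Atlas, Delta are pairwise disjoint (Atlas={c,d}; Delta={a,e}).
Every remaining set overlaps one of these, and no 3 of the listed sets are pairwise disjoint, so 2 is the maximum.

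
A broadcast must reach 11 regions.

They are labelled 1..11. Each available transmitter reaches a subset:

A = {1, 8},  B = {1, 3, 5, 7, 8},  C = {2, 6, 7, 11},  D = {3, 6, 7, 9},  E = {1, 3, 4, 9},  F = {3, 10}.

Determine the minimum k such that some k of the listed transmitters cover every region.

4

B and C and E and F together: B ∪ C ∪ E ∪ F = {1, 2, 3, 4, 5, 6, 7, 8, 9, 10, 11} — every region is covered.
Only F contains 10, so F is forced; the remaining 9 regions need at least 3 more transmitters (each remaining transmitter adds at most 4) — so at least 4 transmitters are needed, and 4 is optimal.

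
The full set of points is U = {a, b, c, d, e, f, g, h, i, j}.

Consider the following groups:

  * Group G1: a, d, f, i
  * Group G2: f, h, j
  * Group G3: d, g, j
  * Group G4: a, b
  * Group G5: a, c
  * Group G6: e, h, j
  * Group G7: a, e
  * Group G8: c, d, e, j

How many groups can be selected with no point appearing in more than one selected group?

G3, G7 are pairwise disjoint (G3={d,g,j}; G7={a,e}).
Every remaining group overlaps one of these, and no 3 of the listed groups are pairwise disjoint, so 2 is the maximum.

2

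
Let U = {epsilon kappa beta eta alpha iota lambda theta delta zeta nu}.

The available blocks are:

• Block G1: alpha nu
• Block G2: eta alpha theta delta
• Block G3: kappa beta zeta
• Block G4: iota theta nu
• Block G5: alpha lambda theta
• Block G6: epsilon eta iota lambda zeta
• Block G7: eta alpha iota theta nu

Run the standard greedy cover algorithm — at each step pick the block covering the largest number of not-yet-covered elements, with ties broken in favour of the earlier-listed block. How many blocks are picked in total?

4

Greedy: pick G6 (covers 5 new) → pick G2 (covers 3 new) → pick G3 (covers 2 new) → pick G1 (covers 1 new). Total picks: 4.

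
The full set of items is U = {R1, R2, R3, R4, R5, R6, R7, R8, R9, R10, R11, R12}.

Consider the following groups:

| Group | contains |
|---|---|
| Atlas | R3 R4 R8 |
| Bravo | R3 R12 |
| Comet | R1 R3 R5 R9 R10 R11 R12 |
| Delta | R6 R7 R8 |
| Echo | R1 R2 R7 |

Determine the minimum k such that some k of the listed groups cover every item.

4

Atlas and Comet and Delta and Echo together: Atlas ∪ Comet ∪ Delta ∪ Echo = {R1, R2, R3, R4, R5, R6, R7, R8, R9, R10, R11, R12} — every item is covered.
No 3 of the 5 groups cover everything (all 10 combinations miss at least one item), so 4 is optimal.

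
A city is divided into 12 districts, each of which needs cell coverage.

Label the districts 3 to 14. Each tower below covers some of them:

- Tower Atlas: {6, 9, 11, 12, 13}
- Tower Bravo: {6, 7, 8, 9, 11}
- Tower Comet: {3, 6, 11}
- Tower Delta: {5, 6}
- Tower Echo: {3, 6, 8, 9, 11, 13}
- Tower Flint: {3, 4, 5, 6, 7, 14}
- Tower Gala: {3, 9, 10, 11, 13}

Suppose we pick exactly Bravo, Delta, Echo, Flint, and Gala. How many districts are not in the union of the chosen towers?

1

Union of Bravo, Delta, Echo, Flint, Gala = {3, 4, 5, 6, 7, 8, 9, 10, 11, 13, 14}.
Not covered: 12 — 1 district.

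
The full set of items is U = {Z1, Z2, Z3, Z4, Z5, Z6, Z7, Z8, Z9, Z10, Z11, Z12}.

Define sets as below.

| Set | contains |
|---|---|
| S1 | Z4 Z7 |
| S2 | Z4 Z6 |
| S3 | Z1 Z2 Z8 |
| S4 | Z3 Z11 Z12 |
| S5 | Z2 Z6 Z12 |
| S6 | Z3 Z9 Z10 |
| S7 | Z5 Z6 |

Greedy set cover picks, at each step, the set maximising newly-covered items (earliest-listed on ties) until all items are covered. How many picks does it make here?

Greedy: pick S3 (covers 3 new) → pick S4 (covers 3 new) → pick S1 (covers 2 new) → pick S6 (covers 2 new) → pick S7 (covers 2 new). Total picks: 5.

5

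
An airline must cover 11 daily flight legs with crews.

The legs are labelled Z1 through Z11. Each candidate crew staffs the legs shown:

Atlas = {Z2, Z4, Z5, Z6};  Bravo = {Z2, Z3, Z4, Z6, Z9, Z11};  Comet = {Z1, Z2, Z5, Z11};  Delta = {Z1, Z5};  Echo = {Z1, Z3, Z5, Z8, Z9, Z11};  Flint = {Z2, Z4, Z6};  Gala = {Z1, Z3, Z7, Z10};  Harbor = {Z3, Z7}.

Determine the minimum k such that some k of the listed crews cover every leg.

Echo and Flint and Gala together: Echo ∪ Flint ∪ Gala = {Z1, Z2, Z3, Z4, Z5, Z6, Z7, Z8, Z9, Z10, Z11} — every leg is covered.
Only Echo contains Z8, so Echo is forced; the remaining 5 legs need at least 2 more crews (each remaining crew adds at most 3) — so at least 3 crews are needed, and 3 is optimal.

3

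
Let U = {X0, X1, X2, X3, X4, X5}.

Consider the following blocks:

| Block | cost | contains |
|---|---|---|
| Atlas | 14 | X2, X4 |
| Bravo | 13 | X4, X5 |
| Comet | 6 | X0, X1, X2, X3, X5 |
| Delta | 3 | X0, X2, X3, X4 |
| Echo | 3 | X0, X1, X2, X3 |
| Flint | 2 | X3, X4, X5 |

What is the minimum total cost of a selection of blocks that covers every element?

5

Echo, Flint together cover every element (Echo ∪ Flint = {X0, X1, X2, X3, X4, X5}); total cost 3 + 2 = 5.
No covering selection has total cost below 5.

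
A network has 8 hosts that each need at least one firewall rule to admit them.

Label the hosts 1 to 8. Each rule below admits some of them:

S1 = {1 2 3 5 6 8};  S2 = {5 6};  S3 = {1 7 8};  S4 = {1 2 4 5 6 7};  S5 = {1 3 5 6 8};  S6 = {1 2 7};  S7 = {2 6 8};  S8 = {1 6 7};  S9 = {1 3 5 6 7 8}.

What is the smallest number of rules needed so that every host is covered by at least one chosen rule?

Take {S4, S9}. Their union is {1, 2, 3, 4, 5, 6, 7, 8}, which is all 8 hosts.
No single rule has all 8 hosts (the largest, S1, has 6), so 2 is optimal.

2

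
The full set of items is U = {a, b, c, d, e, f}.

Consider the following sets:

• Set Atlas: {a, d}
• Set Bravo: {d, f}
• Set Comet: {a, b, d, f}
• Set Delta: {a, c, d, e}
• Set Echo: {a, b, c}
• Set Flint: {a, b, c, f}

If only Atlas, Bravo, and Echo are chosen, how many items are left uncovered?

Union of Atlas, Bravo, Echo = {a, b, c, d, f}.
Not covered: e — 1 item.

1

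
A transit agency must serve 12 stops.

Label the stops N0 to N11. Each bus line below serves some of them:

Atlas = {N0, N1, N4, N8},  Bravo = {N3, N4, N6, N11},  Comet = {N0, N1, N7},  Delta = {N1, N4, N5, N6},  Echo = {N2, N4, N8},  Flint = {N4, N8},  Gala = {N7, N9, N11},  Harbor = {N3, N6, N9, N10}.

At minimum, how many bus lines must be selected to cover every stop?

5

Take {Bravo, Comet, Delta, Echo, Harbor}. Their union is {N0, N1, N2, N3, N4, N5, N6, N7, N8, N9, N10, N11}, which is all 12 stops.
No 4 of the 8 bus lines cover everything (all 70 combinations miss at least one stop), so 5 is optimal.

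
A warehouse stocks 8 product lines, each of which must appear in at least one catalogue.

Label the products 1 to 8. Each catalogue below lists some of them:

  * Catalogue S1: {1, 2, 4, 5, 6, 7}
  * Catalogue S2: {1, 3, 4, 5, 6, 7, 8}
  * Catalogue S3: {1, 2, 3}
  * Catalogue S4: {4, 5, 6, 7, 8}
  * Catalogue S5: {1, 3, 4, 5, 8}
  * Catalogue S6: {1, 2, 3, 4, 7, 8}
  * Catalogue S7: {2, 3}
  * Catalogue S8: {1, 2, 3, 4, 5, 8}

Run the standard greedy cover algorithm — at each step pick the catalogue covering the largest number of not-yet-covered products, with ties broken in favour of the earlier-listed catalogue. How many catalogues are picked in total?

Greedy: pick S2 (covers 7 new) → pick S1 (covers 1 new). Total picks: 2.

2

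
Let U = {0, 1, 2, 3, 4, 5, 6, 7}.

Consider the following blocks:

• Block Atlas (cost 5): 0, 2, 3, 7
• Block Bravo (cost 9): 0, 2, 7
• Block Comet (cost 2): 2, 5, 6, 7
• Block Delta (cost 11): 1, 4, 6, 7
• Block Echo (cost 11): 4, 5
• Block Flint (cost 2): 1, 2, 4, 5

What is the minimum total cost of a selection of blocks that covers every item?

Atlas, Comet, Flint together cover every item (Atlas ∪ Comet ∪ Flint = {0, 1, 2, 3, 4, 5, 6, 7}); total cost 5 + 2 + 2 = 9.
No covering selection has total cost below 9.

9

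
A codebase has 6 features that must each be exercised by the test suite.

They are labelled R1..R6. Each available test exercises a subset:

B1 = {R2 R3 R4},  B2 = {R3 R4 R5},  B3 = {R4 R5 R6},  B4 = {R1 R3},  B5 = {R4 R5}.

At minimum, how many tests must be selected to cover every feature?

B1 and B3 and B4 together: B1 ∪ B3 ∪ B4 = {R1, R2, R3, R4, R5, R6} — every feature is covered.
Only B4 contains R1, so B4 is forced; the remaining 4 features need at least 2 more tests (each remaining test adds at most 3) — so at least 3 tests are needed, and 3 is optimal.

3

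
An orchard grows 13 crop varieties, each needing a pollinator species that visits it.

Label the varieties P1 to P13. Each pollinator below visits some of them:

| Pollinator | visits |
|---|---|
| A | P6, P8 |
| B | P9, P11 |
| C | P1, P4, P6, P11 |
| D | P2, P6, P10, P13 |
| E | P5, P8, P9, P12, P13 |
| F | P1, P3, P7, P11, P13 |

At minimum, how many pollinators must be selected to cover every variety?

Take {C, D, E, F}. Their union is {P1, P2, P3, P4, P5, P6, P7, P8, P9, P10, P11, P12, P13}, which is all 13 varieties.
Only D contains P2, so D is forced; the remaining 9 varieties need at least 3 more pollinators (each remaining pollinator adds at most 4) — so at least 4 pollinators are needed, and 4 is optimal.

4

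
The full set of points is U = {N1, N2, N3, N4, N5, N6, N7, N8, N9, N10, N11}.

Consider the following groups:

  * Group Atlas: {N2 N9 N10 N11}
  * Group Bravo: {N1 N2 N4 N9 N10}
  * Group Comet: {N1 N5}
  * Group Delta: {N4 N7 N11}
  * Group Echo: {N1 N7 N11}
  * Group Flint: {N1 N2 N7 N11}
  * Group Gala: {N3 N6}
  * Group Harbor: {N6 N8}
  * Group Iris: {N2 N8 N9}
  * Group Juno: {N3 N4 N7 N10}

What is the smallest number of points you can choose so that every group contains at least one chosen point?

Take H = {N1, N6, N7, N9}. Each listed group contains at least one of these, so H is a hitting set of size 4.
The groups Comet, Delta, Gala, Iris are pairwise disjoint, so any hitting set needs a separate point for each — at least 4. Hence 4 is optimal.

4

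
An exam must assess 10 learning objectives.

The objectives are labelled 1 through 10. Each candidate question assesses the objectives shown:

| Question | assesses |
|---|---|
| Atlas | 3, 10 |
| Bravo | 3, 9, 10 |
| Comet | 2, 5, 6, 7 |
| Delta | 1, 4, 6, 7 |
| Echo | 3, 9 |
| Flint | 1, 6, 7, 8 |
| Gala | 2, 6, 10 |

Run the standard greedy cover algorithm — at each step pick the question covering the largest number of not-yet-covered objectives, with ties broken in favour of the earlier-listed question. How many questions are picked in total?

Greedy: pick Comet (covers 4 new) → pick Bravo (covers 3 new) → pick Delta (covers 2 new) → pick Flint (covers 1 new). Total picks: 4.

4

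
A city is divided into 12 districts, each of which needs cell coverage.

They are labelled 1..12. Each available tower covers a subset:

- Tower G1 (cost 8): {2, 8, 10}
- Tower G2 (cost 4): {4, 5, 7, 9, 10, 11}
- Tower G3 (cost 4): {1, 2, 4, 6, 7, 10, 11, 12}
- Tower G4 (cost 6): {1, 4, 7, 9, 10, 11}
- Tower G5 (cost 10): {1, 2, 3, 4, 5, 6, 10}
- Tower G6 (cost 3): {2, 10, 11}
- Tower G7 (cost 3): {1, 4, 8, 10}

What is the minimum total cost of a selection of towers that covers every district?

G2, G3, G5, G7 together cover every district (G2 ∪ G3 ∪ G5 ∪ G7 = {1, 2, 3, 4, 5, 6, 7, 8, 9, 10, 11, 12}); total cost 4 + 4 + 10 + 3 = 21.
No covering selection has total cost below 21.

21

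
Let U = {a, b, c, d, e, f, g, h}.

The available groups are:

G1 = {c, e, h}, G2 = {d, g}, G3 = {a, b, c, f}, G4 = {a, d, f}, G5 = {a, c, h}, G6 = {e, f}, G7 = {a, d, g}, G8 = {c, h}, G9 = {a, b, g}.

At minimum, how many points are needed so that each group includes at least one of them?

3

The 3 points {f, g, h} hit every group.
The groups G6, G8, G9 are pairwise disjoint, so any hitting set needs a separate point for each — at least 3. Hence 3 is optimal.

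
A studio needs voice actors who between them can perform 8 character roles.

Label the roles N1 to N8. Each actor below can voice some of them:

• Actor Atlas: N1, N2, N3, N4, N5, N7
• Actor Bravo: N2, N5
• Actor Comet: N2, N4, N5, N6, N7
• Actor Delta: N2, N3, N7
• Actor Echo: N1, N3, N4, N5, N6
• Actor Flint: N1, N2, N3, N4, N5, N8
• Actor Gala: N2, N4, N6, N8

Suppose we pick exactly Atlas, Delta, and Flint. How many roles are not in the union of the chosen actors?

1

Union of Atlas, Delta, Flint = {N1, N2, N3, N4, N5, N7, N8}.
Not covered: N6 — 1 role.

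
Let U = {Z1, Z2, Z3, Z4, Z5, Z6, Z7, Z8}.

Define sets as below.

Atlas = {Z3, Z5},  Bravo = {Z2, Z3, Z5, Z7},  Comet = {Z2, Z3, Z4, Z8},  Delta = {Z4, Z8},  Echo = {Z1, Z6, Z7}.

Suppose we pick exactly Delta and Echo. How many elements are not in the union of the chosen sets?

Union of Delta, Echo = {Z1, Z4, Z6, Z7, Z8}.
Not covered: Z2, Z3, Z5 — 3 elements.

3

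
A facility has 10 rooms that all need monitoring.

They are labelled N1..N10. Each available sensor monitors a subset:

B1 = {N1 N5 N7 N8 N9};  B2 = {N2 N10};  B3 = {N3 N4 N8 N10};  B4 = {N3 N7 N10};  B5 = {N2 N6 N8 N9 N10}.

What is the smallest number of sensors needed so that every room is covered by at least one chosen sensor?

3

B1 and B3 and B5 together: B1 ∪ B3 ∪ B5 = {N1, N2, N3, N4, N5, N6, N7, N8, N9, N10} — every room is covered.
Only B1 contains N1, so B1 is forced; the remaining 5 rooms need at least 2 more sensors (each remaining sensor adds at most 3) — so at least 3 sensors are needed, and 3 is optimal.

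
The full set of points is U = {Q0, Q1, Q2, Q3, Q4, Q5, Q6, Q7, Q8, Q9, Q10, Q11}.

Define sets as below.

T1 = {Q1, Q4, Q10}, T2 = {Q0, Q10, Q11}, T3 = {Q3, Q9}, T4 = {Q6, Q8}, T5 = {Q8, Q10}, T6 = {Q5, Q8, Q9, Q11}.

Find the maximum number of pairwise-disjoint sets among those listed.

T1, T3, T4 are pairwise disjoint (T1={Q1,Q4,Q10}; T3={Q3,Q9}; T4={Q6,Q8}).
Every remaining set overlaps one of these, and no 4 of the listed sets are pairwise disjoint, so 3 is the maximum.

3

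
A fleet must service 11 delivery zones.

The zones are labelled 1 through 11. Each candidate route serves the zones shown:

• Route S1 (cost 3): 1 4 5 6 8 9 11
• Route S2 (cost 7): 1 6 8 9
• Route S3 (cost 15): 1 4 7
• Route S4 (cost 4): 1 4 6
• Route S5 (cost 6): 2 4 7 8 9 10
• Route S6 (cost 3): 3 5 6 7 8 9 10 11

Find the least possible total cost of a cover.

S1, S5, S6 together cover every zone (S1 ∪ S5 ∪ S6 = {1, 2, 3, 4, 5, 6, 7, 8, 9, 10, 11}); total cost 3 + 6 + 3 = 12.
No covering selection has total cost below 12.

12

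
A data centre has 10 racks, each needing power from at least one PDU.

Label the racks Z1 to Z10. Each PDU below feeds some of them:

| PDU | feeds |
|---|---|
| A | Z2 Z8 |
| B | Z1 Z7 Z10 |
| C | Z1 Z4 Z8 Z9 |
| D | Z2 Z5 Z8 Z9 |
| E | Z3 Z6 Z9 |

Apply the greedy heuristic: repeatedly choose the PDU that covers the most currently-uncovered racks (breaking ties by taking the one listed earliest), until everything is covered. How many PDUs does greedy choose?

Greedy: pick C (covers 4 new) → pick B (covers 2 new) → pick D (covers 2 new) → pick E (covers 2 new). Total picks: 4.

4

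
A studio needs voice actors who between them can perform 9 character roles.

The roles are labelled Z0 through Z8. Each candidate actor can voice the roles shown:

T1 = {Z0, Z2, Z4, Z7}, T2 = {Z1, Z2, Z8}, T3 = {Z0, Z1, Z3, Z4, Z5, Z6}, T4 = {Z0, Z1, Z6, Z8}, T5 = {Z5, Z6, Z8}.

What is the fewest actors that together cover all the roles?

3

Take {T1, T3, T5}. Their union is {Z0, Z1, Z2, Z3, Z4, Z5, Z6, Z7, Z8}, which is all 9 roles.
Only T3 contains Z3, so T3 is forced; the remaining 3 roles need at least 2 more actors (each remaining actor adds at most 2) — so at least 3 actors are needed, and 3 is optimal.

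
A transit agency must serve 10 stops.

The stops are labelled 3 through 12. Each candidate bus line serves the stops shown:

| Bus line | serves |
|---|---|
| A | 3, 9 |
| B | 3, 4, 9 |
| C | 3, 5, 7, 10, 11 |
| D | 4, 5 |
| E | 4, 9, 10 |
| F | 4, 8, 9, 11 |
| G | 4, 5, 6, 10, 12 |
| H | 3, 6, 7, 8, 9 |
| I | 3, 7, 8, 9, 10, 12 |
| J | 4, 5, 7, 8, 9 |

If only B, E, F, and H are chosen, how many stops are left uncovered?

2

Union of B, E, F, H = {3, 4, 6, 7, 8, 9, 10, 11}.
Not covered: 5, 12 — 2 stops.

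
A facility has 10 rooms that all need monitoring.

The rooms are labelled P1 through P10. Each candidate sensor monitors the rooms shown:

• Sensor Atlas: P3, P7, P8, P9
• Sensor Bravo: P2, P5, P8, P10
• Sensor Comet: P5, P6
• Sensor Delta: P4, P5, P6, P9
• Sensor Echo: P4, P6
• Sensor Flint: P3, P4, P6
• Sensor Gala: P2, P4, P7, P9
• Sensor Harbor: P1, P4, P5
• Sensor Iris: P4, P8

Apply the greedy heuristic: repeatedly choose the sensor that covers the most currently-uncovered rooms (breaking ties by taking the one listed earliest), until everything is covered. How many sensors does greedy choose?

4

Greedy: pick Atlas (covers 4 new) → pick Bravo (covers 3 new) → pick Delta (covers 2 new) → pick Harbor (covers 1 new). Total picks: 4.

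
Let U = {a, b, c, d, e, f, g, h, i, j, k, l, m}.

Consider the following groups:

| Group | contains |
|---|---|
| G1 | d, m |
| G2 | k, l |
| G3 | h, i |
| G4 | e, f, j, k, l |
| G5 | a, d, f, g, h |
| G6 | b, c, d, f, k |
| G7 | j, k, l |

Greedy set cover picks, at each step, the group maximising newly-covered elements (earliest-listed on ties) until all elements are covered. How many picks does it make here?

Greedy: pick G4 (covers 5 new) → pick G5 (covers 4 new) → pick G6 (covers 2 new) → pick G1 (covers 1 new) → pick G3 (covers 1 new). Total picks: 5.

5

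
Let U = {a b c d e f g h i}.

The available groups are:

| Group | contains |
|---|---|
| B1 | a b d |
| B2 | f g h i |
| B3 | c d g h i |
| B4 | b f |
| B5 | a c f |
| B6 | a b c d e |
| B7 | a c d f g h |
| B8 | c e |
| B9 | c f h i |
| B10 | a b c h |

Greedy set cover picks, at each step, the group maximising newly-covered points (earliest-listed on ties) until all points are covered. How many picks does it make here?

3

Greedy: pick B7 (covers 6 new) → pick B6 (covers 2 new) → pick B2 (covers 1 new). Total picks: 3.
(The true minimum cover uses only 2 groups, so greedy is not optimal here.)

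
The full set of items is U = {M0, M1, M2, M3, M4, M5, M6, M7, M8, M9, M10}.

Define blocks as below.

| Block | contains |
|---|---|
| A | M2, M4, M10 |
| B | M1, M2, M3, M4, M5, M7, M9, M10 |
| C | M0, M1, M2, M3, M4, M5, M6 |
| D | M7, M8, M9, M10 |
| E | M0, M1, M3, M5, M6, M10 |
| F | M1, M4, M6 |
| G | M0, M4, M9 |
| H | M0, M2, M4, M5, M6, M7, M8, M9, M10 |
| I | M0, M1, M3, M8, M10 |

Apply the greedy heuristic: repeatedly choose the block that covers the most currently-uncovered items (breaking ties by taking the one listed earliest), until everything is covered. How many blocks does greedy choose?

2

Greedy: pick H (covers 9 new) → pick B (covers 2 new). Total picks: 2.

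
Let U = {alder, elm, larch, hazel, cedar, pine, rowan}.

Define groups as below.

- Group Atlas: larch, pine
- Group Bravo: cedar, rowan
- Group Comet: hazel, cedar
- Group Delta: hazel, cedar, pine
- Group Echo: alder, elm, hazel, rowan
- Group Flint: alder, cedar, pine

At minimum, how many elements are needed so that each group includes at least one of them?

H = {alder, cedar, pine} meets every group (each contains at least one member of H), and |H| = 3.
No choice of 2 elements meets every group, so 3 is the minimum.

3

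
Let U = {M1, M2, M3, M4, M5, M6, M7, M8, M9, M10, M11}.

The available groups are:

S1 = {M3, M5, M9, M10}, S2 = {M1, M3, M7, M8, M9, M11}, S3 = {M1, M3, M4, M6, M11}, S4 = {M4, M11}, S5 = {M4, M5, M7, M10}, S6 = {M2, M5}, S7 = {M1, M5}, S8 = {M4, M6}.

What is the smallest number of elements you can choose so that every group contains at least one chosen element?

Take H = {M4, M5, M8}. Each listed group contains at least one of these, so H is a hitting set of size 3.
The groups S2, S6, S8 are pairwise disjoint, so any hitting set needs a separate element for each — at least 3. Hence 3 is optimal.

3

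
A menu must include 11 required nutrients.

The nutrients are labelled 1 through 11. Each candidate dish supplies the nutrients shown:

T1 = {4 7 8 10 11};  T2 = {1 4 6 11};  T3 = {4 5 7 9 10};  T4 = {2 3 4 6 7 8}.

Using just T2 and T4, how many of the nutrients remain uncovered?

3

Union of T2, T4 = {1, 2, 3, 4, 6, 7, 8, 11}.
Not covered: 5, 9, 10 — 3 nutrients.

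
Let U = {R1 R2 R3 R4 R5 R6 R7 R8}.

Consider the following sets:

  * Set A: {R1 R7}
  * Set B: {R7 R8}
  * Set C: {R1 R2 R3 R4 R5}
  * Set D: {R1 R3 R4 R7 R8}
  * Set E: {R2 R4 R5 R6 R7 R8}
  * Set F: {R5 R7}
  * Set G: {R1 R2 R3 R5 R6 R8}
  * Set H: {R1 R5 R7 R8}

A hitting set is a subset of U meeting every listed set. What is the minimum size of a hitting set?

2

Take T = {R5, R7}. Each listed set contains at least one of these, so T is a hitting set of size 2.
The sets B, C are pairwise disjoint, so any hitting set needs a separate item for each — at least 2. Hence 2 is optimal.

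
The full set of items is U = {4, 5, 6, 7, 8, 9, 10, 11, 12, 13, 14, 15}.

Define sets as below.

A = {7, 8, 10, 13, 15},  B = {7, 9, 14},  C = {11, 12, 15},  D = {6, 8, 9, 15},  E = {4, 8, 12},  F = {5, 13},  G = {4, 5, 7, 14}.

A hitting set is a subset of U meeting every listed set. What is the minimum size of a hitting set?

Take H = {4, 5, 14, 15}. Each listed set contains at least one of these, so H is a hitting set of size 4.
No choice of 3 items meets every set, so 4 is the minimum.

4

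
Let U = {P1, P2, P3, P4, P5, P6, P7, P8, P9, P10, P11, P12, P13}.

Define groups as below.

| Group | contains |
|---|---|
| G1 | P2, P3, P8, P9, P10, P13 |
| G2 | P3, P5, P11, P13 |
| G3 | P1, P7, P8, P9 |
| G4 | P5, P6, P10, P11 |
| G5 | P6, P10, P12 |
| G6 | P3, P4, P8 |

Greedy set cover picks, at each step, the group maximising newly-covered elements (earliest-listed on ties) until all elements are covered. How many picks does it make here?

Greedy: pick G1 (covers 6 new) → pick G4 (covers 3 new) → pick G3 (covers 2 new) → pick G5 (covers 1 new) → pick G6 (covers 1 new). Total picks: 5.

5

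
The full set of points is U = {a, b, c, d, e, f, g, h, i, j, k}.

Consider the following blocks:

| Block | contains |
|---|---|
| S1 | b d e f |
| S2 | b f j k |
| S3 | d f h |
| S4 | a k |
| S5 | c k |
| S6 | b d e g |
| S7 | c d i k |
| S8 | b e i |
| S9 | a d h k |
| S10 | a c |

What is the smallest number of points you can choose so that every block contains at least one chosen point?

4

Take T = {a, d, i, k}. Each listed block contains at least one of these, so T is a hitting set of size 4.
No choice of 3 points meets every block, so 4 is the minimum.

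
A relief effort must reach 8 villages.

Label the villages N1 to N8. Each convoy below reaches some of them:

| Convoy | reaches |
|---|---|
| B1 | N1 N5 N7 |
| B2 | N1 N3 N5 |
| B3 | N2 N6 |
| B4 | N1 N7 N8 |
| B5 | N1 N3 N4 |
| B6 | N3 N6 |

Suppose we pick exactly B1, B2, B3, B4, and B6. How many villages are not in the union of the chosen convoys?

1

Union of B1, B2, B3, B4, B6 = {N1, N2, N3, N5, N6, N7, N8}.
Not covered: N4 — 1 village.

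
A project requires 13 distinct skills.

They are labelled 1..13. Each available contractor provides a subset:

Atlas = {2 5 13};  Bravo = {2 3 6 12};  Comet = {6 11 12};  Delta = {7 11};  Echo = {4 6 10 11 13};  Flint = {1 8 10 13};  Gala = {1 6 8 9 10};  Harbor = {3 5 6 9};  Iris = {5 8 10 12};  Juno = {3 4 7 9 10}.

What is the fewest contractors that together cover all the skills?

4

Atlas and Comet and Gala and Juno together: Atlas ∪ Comet ∪ Gala ∪ Juno = {1, 2, 3, 4, 5, 6, 7, 8, 9, 10, 11, 12, 13} — every skill is covered.
No 3 of the 10 contractors cover everything (all 120 combinations miss at least one skill), so 4 is optimal.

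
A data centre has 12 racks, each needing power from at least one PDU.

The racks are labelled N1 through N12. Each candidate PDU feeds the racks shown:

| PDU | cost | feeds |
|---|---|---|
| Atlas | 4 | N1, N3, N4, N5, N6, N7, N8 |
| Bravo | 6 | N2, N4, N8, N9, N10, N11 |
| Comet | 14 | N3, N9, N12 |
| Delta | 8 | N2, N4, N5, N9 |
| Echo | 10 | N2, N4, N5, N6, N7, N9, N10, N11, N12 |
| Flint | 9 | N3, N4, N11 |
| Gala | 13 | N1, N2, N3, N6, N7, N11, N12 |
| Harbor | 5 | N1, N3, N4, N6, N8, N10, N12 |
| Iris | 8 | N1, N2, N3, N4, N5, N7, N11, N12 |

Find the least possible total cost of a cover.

Atlas, Echo together cover every rack (Atlas ∪ Echo = {N1, N2, N3, N4, N5, N6, N7, N8, N9, N10, N11, N12}); total cost 4 + 10 = 14.
The greedy pick Atlas, Bravo, Harbor costs 15; no covering selection beats 14.

14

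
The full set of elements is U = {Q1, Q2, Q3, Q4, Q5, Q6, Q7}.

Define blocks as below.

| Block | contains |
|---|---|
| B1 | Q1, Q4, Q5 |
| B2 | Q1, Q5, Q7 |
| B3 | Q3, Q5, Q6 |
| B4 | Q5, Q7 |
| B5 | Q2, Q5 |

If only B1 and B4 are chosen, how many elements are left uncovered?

Union of B1, B4 = {Q1, Q4, Q5, Q7}.
Not covered: Q2, Q3, Q6 — 3 elements.

3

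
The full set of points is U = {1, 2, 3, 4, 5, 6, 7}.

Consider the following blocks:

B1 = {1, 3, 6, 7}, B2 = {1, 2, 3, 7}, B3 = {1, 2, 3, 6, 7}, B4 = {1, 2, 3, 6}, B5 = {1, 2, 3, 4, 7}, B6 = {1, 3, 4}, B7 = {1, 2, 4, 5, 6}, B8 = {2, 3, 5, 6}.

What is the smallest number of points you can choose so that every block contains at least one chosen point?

2

The 2 points {3, 6} hit every block.
No single point lies in every block, so at least 2 are needed and 2 is optimal.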